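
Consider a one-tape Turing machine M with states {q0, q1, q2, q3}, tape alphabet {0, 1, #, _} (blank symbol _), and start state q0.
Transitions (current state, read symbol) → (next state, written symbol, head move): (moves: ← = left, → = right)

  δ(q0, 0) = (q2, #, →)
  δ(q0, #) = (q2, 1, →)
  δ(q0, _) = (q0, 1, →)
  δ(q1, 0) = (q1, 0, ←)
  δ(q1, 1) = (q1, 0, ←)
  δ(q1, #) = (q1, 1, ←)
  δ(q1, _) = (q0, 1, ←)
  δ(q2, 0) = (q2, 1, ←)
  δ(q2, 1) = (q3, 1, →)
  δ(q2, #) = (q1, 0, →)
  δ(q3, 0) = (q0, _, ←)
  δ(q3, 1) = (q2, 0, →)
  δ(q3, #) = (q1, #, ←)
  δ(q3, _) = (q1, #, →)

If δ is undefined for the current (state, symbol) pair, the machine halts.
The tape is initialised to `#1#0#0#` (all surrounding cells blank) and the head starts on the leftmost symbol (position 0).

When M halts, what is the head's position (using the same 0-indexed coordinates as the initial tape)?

state=q0 head=0 tape=__[#]1#0#0#   (q0,#)→(q2,1,→)
state=q2 head=1 tape=__1[1]#0#0#   (q2,1)→(q3,1,→)
state=q3 head=2 tape=__11[#]0#0#   (q3,#)→(q1,#,←)
state=q1 head=1 tape=__1[1]#0#0#   (q1,1)→(q1,0,←)
state=q1 head=0 tape=__[1]0#0#0#   (q1,1)→(q1,0,←)
state=q1 head=-1 tape=_[_]00#0#0#   (q1,_)→(q0,1,←)
state=q0 head=-2 tape=[_]100#0#0#   (q0,_)→(q0,1,→)
state=q0 head=-1 tape=1[1]00#0#0#
At halt the head is at cell -1.

-1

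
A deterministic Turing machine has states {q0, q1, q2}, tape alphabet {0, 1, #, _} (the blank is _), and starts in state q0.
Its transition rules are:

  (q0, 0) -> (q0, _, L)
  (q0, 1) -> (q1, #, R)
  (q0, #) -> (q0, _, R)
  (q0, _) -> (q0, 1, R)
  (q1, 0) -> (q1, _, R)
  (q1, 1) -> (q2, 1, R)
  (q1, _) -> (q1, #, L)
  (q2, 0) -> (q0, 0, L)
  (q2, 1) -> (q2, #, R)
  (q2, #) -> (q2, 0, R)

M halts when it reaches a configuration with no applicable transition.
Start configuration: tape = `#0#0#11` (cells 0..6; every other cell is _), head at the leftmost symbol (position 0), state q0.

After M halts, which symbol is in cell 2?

state=q0 head=0 tape=[#]0#0#11_   (q0,#)→(q0,_,R)
state=q0 head=1 tape=_[0]#0#11_   (q0,0)→(q0,_,L)
state=q0 head=0 tape=[_]_#0#11_   (q0,_)→(q0,1,R)
state=q0 head=1 tape=1[_]#0#11_   (q0,_)→(q0,1,R)
state=q0 head=2 tape=11[#]0#11_   (q0,#)→(q0,_,R)
state=q0 head=3 tape=11_[0]#11_   (q0,0)→(q0,_,L)
state=q0 head=2 tape=11[_]_#11_   (q0,_)→(q0,1,R)
state=q0 head=3 tape=111[_]#11_   (q0,_)→(q0,1,R)
state=q0 head=4 tape=1111[#]11_   (q0,#)→(q0,_,R)
state=q0 head=5 tape=1111_[1]1_   (q0,1)→(q1,#,R)
state=q1 head=6 tape=1111_#[1]_   (q1,1)→(q2,1,R)
state=q2 head=7 tape=1111_#1[_]
Cell 2 holds 1 when M halts.

1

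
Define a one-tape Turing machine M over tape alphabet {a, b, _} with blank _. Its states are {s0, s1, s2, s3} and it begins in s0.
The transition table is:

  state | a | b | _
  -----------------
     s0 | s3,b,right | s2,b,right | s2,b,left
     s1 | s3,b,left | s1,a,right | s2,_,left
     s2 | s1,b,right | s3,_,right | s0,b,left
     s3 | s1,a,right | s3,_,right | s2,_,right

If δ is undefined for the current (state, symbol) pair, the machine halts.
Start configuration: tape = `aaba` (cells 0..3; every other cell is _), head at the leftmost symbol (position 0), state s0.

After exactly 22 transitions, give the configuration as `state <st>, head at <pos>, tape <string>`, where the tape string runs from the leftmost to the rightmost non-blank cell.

state s0, head at 4, tape bab__bbb

s0 | [a]aba____   read a → write b, move right, go to s3
s3 | b[a]ba____   read a → write a, move right, go to s1
s1 | ba[b]a____   read b → write a, move right, go to s1
s1 | baa[a]____   read a → write b, move left, go to s3
s3 | ba[a]b____   read a → write a, move right, go to s1
s1 | baa[b]____   read b → write a, move right, go to s1
s1 | baaa[_]___   read _ → write _, move left, go to s2
s2 | baa[a]____   read a → write b, move right, go to s1
s1 | baab[_]___   read _ → write _, move left, go to s2
s2 | baa[b]____   read b → write _, move right, go to s3
s3 | baa_[_]___   read _ → write _, move right, go to s2
s2 | baa__[_]__   read _ → write b, move left, go to s0
s0 | baa_[_]b__   read _ → write b, move left, go to s2
s2 | baa[_]bb__   read _ → write b, move left, go to s0
s0 | ba[a]bbb__   read a → write b, move right, go to s3
s3 | bab[b]bb__   read b → write _, move right, go to s3
s3 | bab_[b]b__   read b → write _, move right, go to s3
s3 | bab__[b]__   read b → write _, move right, go to s3
s3 | bab___[_]_   read _ → write _, move right, go to s2
s2 | bab____[_]   read _ → write b, move left, go to s0
s0 | bab___[_]b   read _ → write b, move left, go to s2
s2 | bab__[_]bb   read _ → write b, move left, go to s0
s0 | bab_[_]bbb
After 22 steps: state s0, head at 4, tape bab__bbb.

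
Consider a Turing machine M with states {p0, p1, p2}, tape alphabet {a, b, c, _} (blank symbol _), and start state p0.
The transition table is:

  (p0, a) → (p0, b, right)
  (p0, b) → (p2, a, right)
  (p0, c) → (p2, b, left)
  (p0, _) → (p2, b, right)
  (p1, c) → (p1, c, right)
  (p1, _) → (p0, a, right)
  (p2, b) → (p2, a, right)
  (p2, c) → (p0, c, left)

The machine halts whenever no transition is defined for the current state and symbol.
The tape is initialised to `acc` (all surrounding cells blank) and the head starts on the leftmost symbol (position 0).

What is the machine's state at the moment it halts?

p0 | [a]cc_   read a → write b, move right, go to p0
p0 | b[c]c_   read c → write b, move left, go to p2
p2 | [b]bc_   read b → write a, move right, go to p2
p2 | a[b]c_   read b → write a, move right, go to p2
p2 | aa[c]_   read c → write c, move left, go to p0
p0 | a[a]c_   read a → write b, move right, go to p0
p0 | ab[c]_   read c → write b, move left, go to p2
p2 | a[b]b_   read b → write a, move right, go to p2
p2 | aa[b]_   read b → write a, move right, go to p2
p2 | aaa[_]
No transition is defined for (p2, _); M halts in state p2.

p2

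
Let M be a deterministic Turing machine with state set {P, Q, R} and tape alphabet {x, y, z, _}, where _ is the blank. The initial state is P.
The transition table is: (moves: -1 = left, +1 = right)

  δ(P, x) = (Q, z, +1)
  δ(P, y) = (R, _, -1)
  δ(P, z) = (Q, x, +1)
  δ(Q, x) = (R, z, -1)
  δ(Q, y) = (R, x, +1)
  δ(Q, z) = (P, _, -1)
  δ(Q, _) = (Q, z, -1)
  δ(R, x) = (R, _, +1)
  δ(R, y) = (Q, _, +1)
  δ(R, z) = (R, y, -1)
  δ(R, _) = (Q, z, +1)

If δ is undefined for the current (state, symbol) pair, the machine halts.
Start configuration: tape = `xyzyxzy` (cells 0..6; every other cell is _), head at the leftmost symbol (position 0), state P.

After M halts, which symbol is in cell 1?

_

P | [x]yzyxzy_   read x → write z, move +1, go to Q
Q | z[y]zyxzy_   read y → write x, move +1, go to R
R | zx[z]yxzy_   read z → write y, move -1, go to R
R | z[x]yyxzy_   read x → write _, move +1, go to R
R | z_[y]yxzy_   read y → write _, move +1, go to Q
Q | z__[y]xzy_   read y → write x, move +1, go to R
R | z__x[x]zy_   read x → write _, move +1, go to R
R | z__x_[z]y_   read z → write y, move -1, go to R
R | z__x[_]yy_   read _ → write z, move +1, go to Q
Q | z__xz[y]y_   read y → write x, move +1, go to R
R | z__xzx[y]_   read y → write _, move +1, go to Q
Q | z__xzx_[_]   read _ → write z, move -1, go to Q
Q | z__xzx[_]z   read _ → write z, move -1, go to Q
Q | z__xz[x]zz   read x → write z, move -1, go to R
R | z__x[z]zzz   read z → write y, move -1, go to R
R | z__[x]yzzz   read x → write _, move +1, go to R
R | z___[y]zzz   read y → write _, move +1, go to Q
Q | z____[z]zz   read z → write _, move -1, go to P
P | z___[_]_zz
Cell 1 holds _ when M halts.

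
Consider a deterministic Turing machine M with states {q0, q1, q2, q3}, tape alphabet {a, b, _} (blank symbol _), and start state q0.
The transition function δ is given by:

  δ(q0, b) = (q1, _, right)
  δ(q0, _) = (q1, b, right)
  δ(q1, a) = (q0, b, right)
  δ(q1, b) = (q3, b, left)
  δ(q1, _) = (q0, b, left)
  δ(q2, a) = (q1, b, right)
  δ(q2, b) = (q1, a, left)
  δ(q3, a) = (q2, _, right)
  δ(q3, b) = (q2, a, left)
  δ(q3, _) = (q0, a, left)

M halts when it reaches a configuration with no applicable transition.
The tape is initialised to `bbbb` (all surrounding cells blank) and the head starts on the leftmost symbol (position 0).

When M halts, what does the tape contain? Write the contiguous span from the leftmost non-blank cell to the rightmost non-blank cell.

q0 | ____[b]bbb_   read b → write _, move right, go to q1
q1 | _____[b]bb_   read b → write b, move left, go to q3
q3 | ____[_]bbb_   read _ → write a, move left, go to q0
q0 | ___[_]abbb_   read _ → write b, move right, go to q1
q1 | ___b[a]bbb_   read a → write b, move right, go to q0
q0 | ___bb[b]bb_   read b → write _, move right, go to q1
q1 | ___bb_[b]b_   read b → write b, move left, go to q3
q3 | ___bb[_]bb_   read _ → write a, move left, go to q0
q0 | ___b[b]abb_   read b → write _, move right, go to q1
q1 | ___b_[a]bb_   read a → write b, move right, go to q0
q0 | ___b_b[b]b_   read b → write _, move right, go to q1
q1 | ___b_b_[b]_   read b → write b, move left, go to q3
q3 | ___b_b[_]b_   read _ → write a, move left, go to q0
q0 | ___b_[b]ab_   read b → write _, move right, go to q1
q1 | ___b__[a]b_   read a → write b, move right, go to q0
q0 | ___b__b[b]_   read b → write _, move right, go to q1
q1 | ___b__b_[_]   read _ → write b, move left, go to q0
q0 | ___b__b[_]b   read _ → write b, move right, go to q1
q1 | ___b__bb[b]   read b → write b, move left, go to q3
q3 | ___b__b[b]b   read b → write a, move left, go to q2
q2 | ___b__[b]ab   read b → write a, move left, go to q1
q1 | ___b_[_]aab   read _ → write b, move left, go to q0
q0 | ___b[_]baab   read _ → write b, move right, go to q1
q1 | ___bb[b]aab   read b → write b, move left, go to q3
q3 | ___b[b]baab   read b → write a, move left, go to q2
q2 | ___[b]abaab   read b → write a, move left, go to q1
q1 | __[_]aabaab   read _ → write b, move left, go to q0
q0 | _[_]baabaab   read _ → write b, move right, go to q1
q1 | _b[b]aabaab   read b → write b, move left, go to q3
q3 | _[b]baabaab   read b → write a, move left, go to q2
q2 | [_]abaabaab
The non-blank tape span at halt is abaabaab.

abaabaab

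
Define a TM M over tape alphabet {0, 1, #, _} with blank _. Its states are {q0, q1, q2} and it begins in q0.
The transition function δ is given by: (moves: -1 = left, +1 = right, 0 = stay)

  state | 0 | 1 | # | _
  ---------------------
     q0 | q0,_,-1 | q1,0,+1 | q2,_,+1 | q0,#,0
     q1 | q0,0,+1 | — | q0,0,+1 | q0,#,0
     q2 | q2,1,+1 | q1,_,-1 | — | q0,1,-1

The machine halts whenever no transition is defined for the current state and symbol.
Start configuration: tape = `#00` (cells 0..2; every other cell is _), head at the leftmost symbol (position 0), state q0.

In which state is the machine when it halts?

state=q0 head=0 tape=[#]00_   (q0,#)→(q2,_,+1)
state=q2 head=1 tape=_[0]0_   (q2,0)→(q2,1,+1)
state=q2 head=2 tape=_1[0]_   (q2,0)→(q2,1,+1)
state=q2 head=3 tape=_11[_]   (q2,_)→(q0,1,-1)
state=q0 head=2 tape=_1[1]1   (q0,1)→(q1,0,+1)
state=q1 head=3 tape=_10[1]
No transition is defined for (q1, 1); M halts in state q1.

q1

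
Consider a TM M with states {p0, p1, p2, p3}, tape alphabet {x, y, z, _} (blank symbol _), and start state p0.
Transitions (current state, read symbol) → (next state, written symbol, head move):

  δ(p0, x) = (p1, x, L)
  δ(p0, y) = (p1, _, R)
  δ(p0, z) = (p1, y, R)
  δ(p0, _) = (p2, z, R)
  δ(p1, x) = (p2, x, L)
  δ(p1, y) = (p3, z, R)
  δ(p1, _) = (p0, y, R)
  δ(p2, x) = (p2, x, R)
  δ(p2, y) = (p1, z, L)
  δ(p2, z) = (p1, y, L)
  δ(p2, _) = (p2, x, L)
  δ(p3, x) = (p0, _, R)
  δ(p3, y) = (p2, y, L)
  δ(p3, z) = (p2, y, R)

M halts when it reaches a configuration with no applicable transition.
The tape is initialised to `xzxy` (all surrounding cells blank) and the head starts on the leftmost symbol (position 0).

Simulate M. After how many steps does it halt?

18

p0 | _[x]zxy   read x → write x, move L, go to p1
p1 | [_]xzxy   read _ → write y, move R, go to p0
p0 | y[x]zxy   read x → write x, move L, go to p1
p1 | [y]xzxy   read y → write z, move R, go to p3
p3 | z[x]zxy   read x → write _, move R, go to p0
p0 | z_[z]xy   read z → write y, move R, go to p1
p1 | z_y[x]y   read x → write x, move L, go to p2
p2 | z_[y]xy   read y → write z, move L, go to p1
p1 | z[_]zxy   read _ → write y, move R, go to p0
p0 | zy[z]xy   read z → write y, move R, go to p1
p1 | zyy[x]y   read x → write x, move L, go to p2
p2 | zy[y]xy   read y → write z, move L, go to p1
p1 | z[y]zxy   read y → write z, move R, go to p3
p3 | zz[z]xy   read z → write y, move R, go to p2
p2 | zzy[x]y   read x → write x, move R, go to p2
p2 | zzyx[y]   read y → write z, move L, go to p1
p1 | zzy[x]z   read x → write x, move L, go to p2
p2 | zz[y]xz   read y → write z, move L, go to p1
p1 | z[z]zxz
M halts after 18 transitions.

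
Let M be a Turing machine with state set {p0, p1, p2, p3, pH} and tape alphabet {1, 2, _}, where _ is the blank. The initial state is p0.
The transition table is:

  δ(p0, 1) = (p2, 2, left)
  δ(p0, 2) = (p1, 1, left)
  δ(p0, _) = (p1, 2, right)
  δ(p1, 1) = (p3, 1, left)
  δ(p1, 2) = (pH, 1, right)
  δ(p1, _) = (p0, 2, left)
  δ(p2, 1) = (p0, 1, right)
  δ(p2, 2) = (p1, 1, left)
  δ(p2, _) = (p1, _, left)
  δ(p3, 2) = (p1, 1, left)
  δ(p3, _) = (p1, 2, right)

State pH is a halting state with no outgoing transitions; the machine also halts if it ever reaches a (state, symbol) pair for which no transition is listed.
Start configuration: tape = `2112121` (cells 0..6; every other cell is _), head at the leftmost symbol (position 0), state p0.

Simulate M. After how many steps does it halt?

4

state=p0 head=0 tape=__[2]112121   (p0,2)→(p1,1,left)
state=p1 head=-1 tape=_[_]1112121   (p1,_)→(p0,2,left)
state=p0 head=-2 tape=[_]21112121   (p0,_)→(p1,2,right)
state=p1 head=-1 tape=2[2]1112121   (p1,2)→(pH,1,right)
state=pH head=0 tape=21[1]112121
M halts after 4 transitions.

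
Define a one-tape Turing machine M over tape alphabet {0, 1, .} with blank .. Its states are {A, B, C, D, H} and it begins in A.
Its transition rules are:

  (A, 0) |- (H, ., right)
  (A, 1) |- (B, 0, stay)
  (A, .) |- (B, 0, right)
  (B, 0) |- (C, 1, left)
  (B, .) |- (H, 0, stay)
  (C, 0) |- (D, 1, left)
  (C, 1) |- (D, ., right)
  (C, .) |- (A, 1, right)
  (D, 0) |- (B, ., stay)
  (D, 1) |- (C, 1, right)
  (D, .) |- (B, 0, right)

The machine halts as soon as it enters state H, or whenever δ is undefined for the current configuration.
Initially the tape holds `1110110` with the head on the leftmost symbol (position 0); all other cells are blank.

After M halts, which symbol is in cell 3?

.

A | .[1]110110   read 1 → write 0, move stay, go to B
B | .[0]110110   read 0 → write 1, move left, go to C
C | [.]1110110   read . → write 1, move right, go to A
A | 1[1]110110   read 1 → write 0, move stay, go to B
B | 1[0]110110   read 0 → write 1, move left, go to C
C | [1]1110110   read 1 → write ., move right, go to D
D | .[1]110110   read 1 → write 1, move right, go to C
C | .1[1]10110   read 1 → write ., move right, go to D
D | .1.[1]0110   read 1 → write 1, move right, go to C
C | .1.1[0]110   read 0 → write 1, move left, go to D
D | .1.[1]1110   read 1 → write 1, move right, go to C
C | .1.1[1]110   read 1 → write ., move right, go to D
D | .1.1.[1]10   read 1 → write 1, move right, go to C
C | .1.1.1[1]0   read 1 → write ., move right, go to D
D | .1.1.1.[0]   read 0 → write ., move stay, go to B
B | .1.1.1.[.]   read . → write 0, move stay, go to H
H | .1.1.1.[0]
Cell 3 holds . when M halts.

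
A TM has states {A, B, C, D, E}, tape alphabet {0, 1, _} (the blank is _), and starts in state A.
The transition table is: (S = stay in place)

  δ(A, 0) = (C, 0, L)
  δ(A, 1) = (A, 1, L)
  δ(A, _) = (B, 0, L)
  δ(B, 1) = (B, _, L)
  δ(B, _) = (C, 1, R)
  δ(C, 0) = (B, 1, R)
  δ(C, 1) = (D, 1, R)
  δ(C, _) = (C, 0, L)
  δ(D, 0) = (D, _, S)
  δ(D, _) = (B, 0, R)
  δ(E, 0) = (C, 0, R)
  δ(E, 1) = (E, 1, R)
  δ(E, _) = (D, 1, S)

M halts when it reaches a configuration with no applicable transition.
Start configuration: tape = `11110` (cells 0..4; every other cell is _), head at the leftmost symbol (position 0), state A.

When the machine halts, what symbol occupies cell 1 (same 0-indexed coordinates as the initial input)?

_

state=A head=0 tape=___[1]1110   (A,1)→(A,1,L)
state=A head=-1 tape=__[_]11110   (A,_)→(B,0,L)
state=B head=-2 tape=_[_]011110   (B,_)→(C,1,R)
state=C head=-1 tape=_1[0]11110   (C,0)→(B,1,R)
state=B head=0 tape=_11[1]1110   (B,1)→(B,_,L)
state=B head=-1 tape=_1[1]_1110   (B,1)→(B,_,L)
state=B head=-2 tape=_[1]__1110   (B,1)→(B,_,L)
state=B head=-3 tape=[_]___1110   (B,_)→(C,1,R)
state=C head=-2 tape=1[_]__1110   (C,_)→(C,0,L)
state=C head=-3 tape=[1]0__1110   (C,1)→(D,1,R)
state=D head=-2 tape=1[0]__1110   (D,0)→(D,_,S)
state=D head=-2 tape=1[_]__1110   (D,_)→(B,0,R)
state=B head=-1 tape=10[_]_1110   (B,_)→(C,1,R)
state=C head=0 tape=101[_]1110   (C,_)→(C,0,L)
state=C head=-1 tape=10[1]01110   (C,1)→(D,1,R)
state=D head=0 tape=101[0]1110   (D,0)→(D,_,S)
state=D head=0 tape=101[_]1110   (D,_)→(B,0,R)
state=B head=1 tape=1010[1]110   (B,1)→(B,_,L)
state=B head=0 tape=101[0]_110
Cell 1 holds _ when M halts.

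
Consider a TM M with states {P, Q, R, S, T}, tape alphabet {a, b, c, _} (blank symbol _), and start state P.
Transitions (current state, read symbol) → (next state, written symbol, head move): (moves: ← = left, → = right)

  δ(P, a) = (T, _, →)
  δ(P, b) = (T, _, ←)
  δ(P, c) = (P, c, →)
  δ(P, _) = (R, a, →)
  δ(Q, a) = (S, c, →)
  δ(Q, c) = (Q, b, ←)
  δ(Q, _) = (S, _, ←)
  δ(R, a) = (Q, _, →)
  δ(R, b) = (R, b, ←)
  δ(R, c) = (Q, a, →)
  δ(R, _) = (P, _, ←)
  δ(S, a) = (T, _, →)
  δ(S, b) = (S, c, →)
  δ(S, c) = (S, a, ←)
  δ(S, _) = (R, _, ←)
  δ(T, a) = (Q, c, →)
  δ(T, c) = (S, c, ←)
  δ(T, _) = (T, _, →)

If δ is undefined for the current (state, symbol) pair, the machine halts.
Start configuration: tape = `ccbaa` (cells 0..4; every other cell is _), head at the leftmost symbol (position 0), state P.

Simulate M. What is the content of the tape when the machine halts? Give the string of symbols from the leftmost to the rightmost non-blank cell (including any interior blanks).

state=P head=0 tape=____[c]cbaa   (P,c)→(P,c,→)
state=P head=1 tape=____c[c]baa   (P,c)→(P,c,→)
state=P head=2 tape=____cc[b]aa   (P,b)→(T,_,←)
state=T head=1 tape=____c[c]_aa   (T,c)→(S,c,←)
state=S head=0 tape=____[c]c_aa   (S,c)→(S,a,←)
state=S head=-1 tape=___[_]ac_aa   (S,_)→(R,_,←)
state=R head=-2 tape=__[_]_ac_aa   (R,_)→(P,_,←)
state=P head=-3 tape=_[_]__ac_aa   (P,_)→(R,a,→)
state=R head=-2 tape=_a[_]_ac_aa   (R,_)→(P,_,←)
state=P head=-3 tape=_[a]__ac_aa   (P,a)→(T,_,→)
state=T head=-2 tape=__[_]_ac_aa   (T,_)→(T,_,→)
state=T head=-1 tape=___[_]ac_aa   (T,_)→(T,_,→)
state=T head=0 tape=____[a]c_aa   (T,a)→(Q,c,→)
state=Q head=1 tape=____c[c]_aa   (Q,c)→(Q,b,←)
state=Q head=0 tape=____[c]b_aa   (Q,c)→(Q,b,←)
state=Q head=-1 tape=___[_]bb_aa   (Q,_)→(S,_,←)
state=S head=-2 tape=__[_]_bb_aa   (S,_)→(R,_,←)
state=R head=-3 tape=_[_]__bb_aa   (R,_)→(P,_,←)
state=P head=-4 tape=[_]___bb_aa   (P,_)→(R,a,→)
state=R head=-3 tape=a[_]__bb_aa   (R,_)→(P,_,←)
state=P head=-4 tape=[a]___bb_aa   (P,a)→(T,_,→)
state=T head=-3 tape=_[_]__bb_aa   (T,_)→(T,_,→)
state=T head=-2 tape=__[_]_bb_aa   (T,_)→(T,_,→)
state=T head=-1 tape=___[_]bb_aa   (T,_)→(T,_,→)
state=T head=0 tape=____[b]b_aa
The non-blank tape span at halt is bb_aa.

bb_aa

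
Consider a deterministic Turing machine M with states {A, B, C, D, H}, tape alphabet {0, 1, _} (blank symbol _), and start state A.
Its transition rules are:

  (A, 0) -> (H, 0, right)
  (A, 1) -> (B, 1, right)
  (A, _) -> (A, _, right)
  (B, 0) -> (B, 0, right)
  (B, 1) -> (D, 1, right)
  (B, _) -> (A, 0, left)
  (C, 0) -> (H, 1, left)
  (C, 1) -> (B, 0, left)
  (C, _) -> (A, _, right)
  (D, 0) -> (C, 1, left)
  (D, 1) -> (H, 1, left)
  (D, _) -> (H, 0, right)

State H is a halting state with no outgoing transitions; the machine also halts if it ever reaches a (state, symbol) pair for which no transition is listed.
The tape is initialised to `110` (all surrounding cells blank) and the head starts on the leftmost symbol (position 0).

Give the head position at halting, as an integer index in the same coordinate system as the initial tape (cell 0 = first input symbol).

state=A head=0 tape=__[1]10   (A,1)→(B,1,right)
state=B head=1 tape=__1[1]0   (B,1)→(D,1,right)
state=D head=2 tape=__11[0]   (D,0)→(C,1,left)
state=C head=1 tape=__1[1]1   (C,1)→(B,0,left)
state=B head=0 tape=__[1]01   (B,1)→(D,1,right)
state=D head=1 tape=__1[0]1   (D,0)→(C,1,left)
state=C head=0 tape=__[1]11   (C,1)→(B,0,left)
state=B head=-1 tape=_[_]011   (B,_)→(A,0,left)
state=A head=-2 tape=[_]0011   (A,_)→(A,_,right)
state=A head=-1 tape=_[0]011   (A,0)→(H,0,right)
state=H head=0 tape=_0[0]11
At halt the head is at cell 0.

0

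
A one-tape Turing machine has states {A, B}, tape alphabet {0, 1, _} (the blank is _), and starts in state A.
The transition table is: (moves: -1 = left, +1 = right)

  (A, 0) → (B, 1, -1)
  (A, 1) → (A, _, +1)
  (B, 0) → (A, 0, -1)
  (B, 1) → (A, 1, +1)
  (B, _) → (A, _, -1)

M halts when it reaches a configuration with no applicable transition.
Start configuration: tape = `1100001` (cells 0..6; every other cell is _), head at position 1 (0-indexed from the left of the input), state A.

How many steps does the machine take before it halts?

state=A head=1 tape=1[1]00001   (A,1)→(A,_,+1)
state=A head=2 tape=1_[0]0001   (A,0)→(B,1,-1)
state=B head=1 tape=1[_]10001   (B,_)→(A,_,-1)
state=A head=0 tape=[1]_10001   (A,1)→(A,_,+1)
state=A head=1 tape=_[_]10001
M halts after 4 transitions.

4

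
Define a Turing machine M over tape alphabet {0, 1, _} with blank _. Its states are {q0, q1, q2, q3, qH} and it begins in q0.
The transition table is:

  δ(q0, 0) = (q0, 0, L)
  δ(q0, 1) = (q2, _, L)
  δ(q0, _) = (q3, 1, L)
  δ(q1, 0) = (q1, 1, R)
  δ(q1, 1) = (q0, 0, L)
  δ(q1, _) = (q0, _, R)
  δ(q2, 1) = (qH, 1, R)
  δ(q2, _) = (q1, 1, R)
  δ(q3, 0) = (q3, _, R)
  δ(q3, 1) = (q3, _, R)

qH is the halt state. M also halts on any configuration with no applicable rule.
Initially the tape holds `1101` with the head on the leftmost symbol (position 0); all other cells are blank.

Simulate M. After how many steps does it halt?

12

q0 | _[1]101_   read 1 → write _, move L, go to q2
q2 | [_]_101_   read _ → write 1, move R, go to q1
q1 | 1[_]101_   read _ → write _, move R, go to q0
q0 | 1_[1]01_   read 1 → write _, move L, go to q2
q2 | 1[_]_01_   read _ → write 1, move R, go to q1
q1 | 11[_]01_   read _ → write _, move R, go to q0
q0 | 11_[0]1_   read 0 → write 0, move L, go to q0
q0 | 11[_]01_   read _ → write 1, move L, go to q3
q3 | 1[1]101_   read 1 → write _, move R, go to q3
q3 | 1_[1]01_   read 1 → write _, move R, go to q3
q3 | 1__[0]1_   read 0 → write _, move R, go to q3
q3 | 1___[1]_   read 1 → write _, move R, go to q3
q3 | 1____[_]
M halts after 12 transitions.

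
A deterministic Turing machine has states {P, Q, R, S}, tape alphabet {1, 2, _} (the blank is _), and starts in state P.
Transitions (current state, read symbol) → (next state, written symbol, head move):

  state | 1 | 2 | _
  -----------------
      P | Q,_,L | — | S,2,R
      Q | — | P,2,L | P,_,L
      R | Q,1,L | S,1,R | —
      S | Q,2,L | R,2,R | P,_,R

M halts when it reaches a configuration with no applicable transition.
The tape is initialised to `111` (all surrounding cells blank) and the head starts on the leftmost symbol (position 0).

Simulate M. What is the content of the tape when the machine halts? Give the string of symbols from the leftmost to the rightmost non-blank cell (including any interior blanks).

P | __[1]11   read 1 → write _, move L, go to Q
Q | _[_]_11   read _ → write _, move L, go to P
P | [_]__11   read _ → write 2, move R, go to S
S | 2[_]_11   read _ → write _, move R, go to P
P | 2_[_]11   read _ → write 2, move R, go to S
S | 2_2[1]1   read 1 → write 2, move L, go to Q
Q | 2_[2]21   read 2 → write 2, move L, go to P
P | 2[_]221   read _ → write 2, move R, go to S
S | 22[2]21   read 2 → write 2, move R, go to R
R | 222[2]1   read 2 → write 1, move R, go to S
S | 2221[1]   read 1 → write 2, move L, go to Q
Q | 222[1]2
The non-blank tape span at halt is 22212.

22212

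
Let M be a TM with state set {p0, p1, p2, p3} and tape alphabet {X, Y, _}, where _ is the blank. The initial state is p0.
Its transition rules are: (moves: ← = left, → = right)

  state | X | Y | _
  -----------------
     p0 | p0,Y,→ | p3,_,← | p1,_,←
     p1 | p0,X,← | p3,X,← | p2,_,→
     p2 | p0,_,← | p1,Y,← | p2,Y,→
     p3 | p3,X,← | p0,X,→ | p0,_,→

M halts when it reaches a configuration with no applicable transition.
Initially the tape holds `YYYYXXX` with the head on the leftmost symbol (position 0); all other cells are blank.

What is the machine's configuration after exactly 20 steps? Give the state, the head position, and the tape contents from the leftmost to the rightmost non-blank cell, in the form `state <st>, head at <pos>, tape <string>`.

state p1, head at -2, tape YYXXX

state=p0 head=0 tape=__[Y]YYYXXX   (p0,Y)→(p3,_,←)
state=p3 head=-1 tape=_[_]_YYYXXX   (p3,_)→(p0,_,→)
state=p0 head=0 tape=__[_]YYYXXX   (p0,_)→(p1,_,←)
state=p1 head=-1 tape=_[_]_YYYXXX   (p1,_)→(p2,_,→)
state=p2 head=0 tape=__[_]YYYXXX   (p2,_)→(p2,Y,→)
state=p2 head=1 tape=__Y[Y]YYXXX   (p2,Y)→(p1,Y,←)
state=p1 head=0 tape=__[Y]YYYXXX   (p1,Y)→(p3,X,←)
state=p3 head=-1 tape=_[_]XYYYXXX   (p3,_)→(p0,_,→)
state=p0 head=0 tape=__[X]YYYXXX   (p0,X)→(p0,Y,→)
state=p0 head=1 tape=__Y[Y]YYXXX   (p0,Y)→(p3,_,←)
state=p3 head=0 tape=__[Y]_YYXXX   (p3,Y)→(p0,X,→)
state=p0 head=1 tape=__X[_]YYXXX   (p0,_)→(p1,_,←)
state=p1 head=0 tape=__[X]_YYXXX   (p1,X)→(p0,X,←)
state=p0 head=-1 tape=_[_]X_YYXXX   (p0,_)→(p1,_,←)
state=p1 head=-2 tape=[_]_X_YYXXX   (p1,_)→(p2,_,→)
state=p2 head=-1 tape=_[_]X_YYXXX   (p2,_)→(p2,Y,→)
state=p2 head=0 tape=_Y[X]_YYXXX   (p2,X)→(p0,_,←)
state=p0 head=-1 tape=_[Y]__YYXXX   (p0,Y)→(p3,_,←)
state=p3 head=-2 tape=[_]___YYXXX   (p3,_)→(p0,_,→)
state=p0 head=-1 tape=_[_]__YYXXX   (p0,_)→(p1,_,←)
state=p1 head=-2 tape=[_]___YYXXX
After 20 steps: state p1, head at -2, tape YYXXX.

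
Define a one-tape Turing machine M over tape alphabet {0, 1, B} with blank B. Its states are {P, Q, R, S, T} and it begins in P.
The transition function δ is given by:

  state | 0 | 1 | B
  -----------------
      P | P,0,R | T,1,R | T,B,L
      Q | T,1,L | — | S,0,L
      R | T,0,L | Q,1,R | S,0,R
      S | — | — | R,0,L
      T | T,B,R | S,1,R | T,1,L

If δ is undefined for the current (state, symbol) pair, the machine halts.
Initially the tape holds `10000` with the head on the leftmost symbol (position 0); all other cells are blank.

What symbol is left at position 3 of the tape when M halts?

state=P head=0 tape=[1]0000B   (P,1)→(T,1,R)
state=T head=1 tape=1[0]000B   (T,0)→(T,B,R)
state=T head=2 tape=1B[0]00B   (T,0)→(T,B,R)
state=T head=3 tape=1BB[0]0B   (T,0)→(T,B,R)
state=T head=4 tape=1BBB[0]B   (T,0)→(T,B,R)
state=T head=5 tape=1BBBB[B]   (T,B)→(T,1,L)
state=T head=4 tape=1BBB[B]1   (T,B)→(T,1,L)
state=T head=3 tape=1BB[B]11   (T,B)→(T,1,L)
state=T head=2 tape=1B[B]111   (T,B)→(T,1,L)
state=T head=1 tape=1[B]1111   (T,B)→(T,1,L)
state=T head=0 tape=[1]11111   (T,1)→(S,1,R)
state=S head=1 tape=1[1]1111
Cell 3 holds 1 when M halts.

1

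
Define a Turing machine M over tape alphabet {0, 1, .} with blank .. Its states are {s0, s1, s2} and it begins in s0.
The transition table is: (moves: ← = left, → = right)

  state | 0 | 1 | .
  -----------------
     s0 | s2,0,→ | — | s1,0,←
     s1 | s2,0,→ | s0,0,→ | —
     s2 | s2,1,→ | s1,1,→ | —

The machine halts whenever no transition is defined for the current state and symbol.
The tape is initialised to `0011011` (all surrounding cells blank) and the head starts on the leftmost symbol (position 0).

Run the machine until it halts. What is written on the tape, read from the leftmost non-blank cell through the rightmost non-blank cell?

01100101

s0 | [0]011011..   read 0 → write 0, move →, go to s2
s2 | 0[0]11011..   read 0 → write 1, move →, go to s2
s2 | 01[1]1011..   read 1 → write 1, move →, go to s1
s1 | 011[1]011..   read 1 → write 0, move →, go to s0
s0 | 0110[0]11..   read 0 → write 0, move →, go to s2
s2 | 01100[1]1..   read 1 → write 1, move →, go to s1
s1 | 011001[1]..   read 1 → write 0, move →, go to s0
s0 | 0110010[.].   read . → write 0, move ←, go to s1
s1 | 011001[0]0.   read 0 → write 0, move →, go to s2
s2 | 0110010[0].   read 0 → write 1, move →, go to s2
s2 | 01100101[.]
The non-blank tape span at halt is 01100101.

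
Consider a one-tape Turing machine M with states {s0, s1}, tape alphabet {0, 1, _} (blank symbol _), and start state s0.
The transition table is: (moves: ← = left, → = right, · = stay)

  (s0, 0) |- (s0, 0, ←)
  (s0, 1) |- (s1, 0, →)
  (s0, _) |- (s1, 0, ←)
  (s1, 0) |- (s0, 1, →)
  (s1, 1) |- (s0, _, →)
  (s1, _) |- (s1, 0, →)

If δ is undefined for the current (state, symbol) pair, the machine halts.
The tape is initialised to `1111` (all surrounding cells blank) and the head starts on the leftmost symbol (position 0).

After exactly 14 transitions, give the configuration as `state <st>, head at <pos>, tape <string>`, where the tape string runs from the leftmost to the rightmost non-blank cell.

state=s0 head=0 tape=[1]111__   (s0,1)→(s1,0,→)
state=s1 head=1 tape=0[1]11__   (s1,1)→(s0,_,→)
state=s0 head=2 tape=0_[1]1__   (s0,1)→(s1,0,→)
state=s1 head=3 tape=0_0[1]__   (s1,1)→(s0,_,→)
state=s0 head=4 tape=0_0_[_]_   (s0,_)→(s1,0,←)
state=s1 head=3 tape=0_0[_]0_   (s1,_)→(s1,0,→)
state=s1 head=4 tape=0_00[0]_   (s1,0)→(s0,1,→)
state=s0 head=5 tape=0_001[_]   (s0,_)→(s1,0,←)
state=s1 head=4 tape=0_00[1]0   (s1,1)→(s0,_,→)
state=s0 head=5 tape=0_00_[0]   (s0,0)→(s0,0,←)
state=s0 head=4 tape=0_00[_]0   (s0,_)→(s1,0,←)
state=s1 head=3 tape=0_0[0]00   (s1,0)→(s0,1,→)
state=s0 head=4 tape=0_01[0]0   (s0,0)→(s0,0,←)
state=s0 head=3 tape=0_0[1]00   (s0,1)→(s1,0,→)
state=s1 head=4 tape=0_00[0]0
After 14 steps: state s1, head at 4, tape 0_0000.

state s1, head at 4, tape 0_0000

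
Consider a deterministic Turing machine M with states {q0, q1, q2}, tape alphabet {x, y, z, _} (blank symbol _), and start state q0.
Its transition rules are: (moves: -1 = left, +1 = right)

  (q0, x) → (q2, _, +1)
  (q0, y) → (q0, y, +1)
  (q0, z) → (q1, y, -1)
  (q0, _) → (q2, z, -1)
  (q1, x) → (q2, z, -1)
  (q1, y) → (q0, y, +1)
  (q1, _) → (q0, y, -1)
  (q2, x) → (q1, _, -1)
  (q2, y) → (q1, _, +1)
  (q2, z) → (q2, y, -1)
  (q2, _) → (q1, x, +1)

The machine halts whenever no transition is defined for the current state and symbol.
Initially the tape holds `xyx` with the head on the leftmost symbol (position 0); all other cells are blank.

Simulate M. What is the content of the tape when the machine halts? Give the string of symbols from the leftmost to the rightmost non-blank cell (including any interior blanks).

q0 | [x]yx   read x → write _, move +1, go to q2
q2 | _[y]x   read y → write _, move +1, go to q1
q1 | __[x]   read x → write z, move -1, go to q2
q2 | _[_]z   read _ → write x, move +1, go to q1
q1 | _x[z]
The non-blank tape span at halt is xz.

xz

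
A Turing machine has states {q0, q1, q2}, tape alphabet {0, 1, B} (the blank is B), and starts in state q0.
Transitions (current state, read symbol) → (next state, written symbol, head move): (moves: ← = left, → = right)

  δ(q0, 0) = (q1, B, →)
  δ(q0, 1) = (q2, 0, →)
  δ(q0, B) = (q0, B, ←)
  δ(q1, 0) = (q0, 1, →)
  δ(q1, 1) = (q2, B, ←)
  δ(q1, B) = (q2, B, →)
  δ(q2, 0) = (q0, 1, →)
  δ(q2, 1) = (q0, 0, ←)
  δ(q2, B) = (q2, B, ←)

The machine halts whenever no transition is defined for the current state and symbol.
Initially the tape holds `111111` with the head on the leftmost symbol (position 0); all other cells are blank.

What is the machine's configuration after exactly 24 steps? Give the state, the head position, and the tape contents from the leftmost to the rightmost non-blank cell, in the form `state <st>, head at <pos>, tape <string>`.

state q0, head at 6, tape 1B1B1

q0 | [1]11111B   read 1 → write 0, move →, go to q2
q2 | 0[1]1111B   read 1 → write 0, move ←, go to q0
q0 | [0]01111B   read 0 → write B, move →, go to q1
q1 | B[0]1111B   read 0 → write 1, move →, go to q0
q0 | B1[1]111B   read 1 → write 0, move →, go to q2
q2 | B10[1]11B   read 1 → write 0, move ←, go to q0
q0 | B1[0]011B   read 0 → write B, move →, go to q1
q1 | B1B[0]11B   read 0 → write 1, move →, go to q0
q0 | B1B1[1]1B   read 1 → write 0, move →, go to q2
q2 | B1B10[1]B   read 1 → write 0, move ←, go to q0
q0 | B1B1[0]0B   read 0 → write B, move →, go to q1
q1 | B1B1B[0]B   read 0 → write 1, move →, go to q0
q0 | B1B1B1[B]   read B → write B, move ←, go to q0
q0 | B1B1B[1]B   read 1 → write 0, move →, go to q2
q2 | B1B1B0[B]   read B → write B, move ←, go to q2
q2 | B1B1B[0]B   read 0 → write 1, move →, go to q0
q0 | B1B1B1[B]   read B → write B, move ←, go to q0
q0 | B1B1B[1]B   read 1 → write 0, move →, go to q2
q2 | B1B1B0[B]   read B → write B, move ←, go to q2
q2 | B1B1B[0]B   read 0 → write 1, move →, go to q0
q0 | B1B1B1[B]   read B → write B, move ←, go to q0
q0 | B1B1B[1]B   read 1 → write 0, move →, go to q2
q2 | B1B1B0[B]   read B → write B, move ←, go to q2
q2 | B1B1B[0]B   read 0 → write 1, move →, go to q0
q0 | B1B1B1[B]
After 24 steps: state q0, head at 6, tape 1B1B1.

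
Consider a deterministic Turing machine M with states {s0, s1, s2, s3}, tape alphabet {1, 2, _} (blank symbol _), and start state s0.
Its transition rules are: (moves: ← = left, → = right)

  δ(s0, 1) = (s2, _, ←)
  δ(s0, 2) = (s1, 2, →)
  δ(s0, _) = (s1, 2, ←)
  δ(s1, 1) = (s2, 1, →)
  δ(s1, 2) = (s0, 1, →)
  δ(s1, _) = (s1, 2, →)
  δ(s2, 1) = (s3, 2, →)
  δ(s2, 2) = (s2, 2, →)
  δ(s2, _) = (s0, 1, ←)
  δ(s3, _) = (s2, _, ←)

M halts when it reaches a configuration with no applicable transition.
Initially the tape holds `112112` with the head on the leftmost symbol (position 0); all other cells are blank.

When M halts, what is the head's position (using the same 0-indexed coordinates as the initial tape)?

1

state=s0 head=0 tape=___[1]12112   (s0,1)→(s2,_,←)
state=s2 head=-1 tape=__[_]_12112   (s2,_)→(s0,1,←)
state=s0 head=-2 tape=_[_]1_12112   (s0,_)→(s1,2,←)
state=s1 head=-3 tape=[_]21_12112   (s1,_)→(s1,2,→)
state=s1 head=-2 tape=2[2]1_12112   (s1,2)→(s0,1,→)
state=s0 head=-1 tape=21[1]_12112   (s0,1)→(s2,_,←)
state=s2 head=-2 tape=2[1]__12112   (s2,1)→(s3,2,→)
state=s3 head=-1 tape=22[_]_12112   (s3,_)→(s2,_,←)
state=s2 head=-2 tape=2[2]__12112   (s2,2)→(s2,2,→)
state=s2 head=-1 tape=22[_]_12112   (s2,_)→(s0,1,←)
state=s0 head=-2 tape=2[2]1_12112   (s0,2)→(s1,2,→)
state=s1 head=-1 tape=22[1]_12112   (s1,1)→(s2,1,→)
state=s2 head=0 tape=221[_]12112   (s2,_)→(s0,1,←)
state=s0 head=-1 tape=22[1]112112   (s0,1)→(s2,_,←)
state=s2 head=-2 tape=2[2]_112112   (s2,2)→(s2,2,→)
state=s2 head=-1 tape=22[_]112112   (s2,_)→(s0,1,←)
state=s0 head=-2 tape=2[2]1112112   (s0,2)→(s1,2,→)
state=s1 head=-1 tape=22[1]112112   (s1,1)→(s2,1,→)
state=s2 head=0 tape=221[1]12112   (s2,1)→(s3,2,→)
state=s3 head=1 tape=2212[1]2112
At halt the head is at cell 1.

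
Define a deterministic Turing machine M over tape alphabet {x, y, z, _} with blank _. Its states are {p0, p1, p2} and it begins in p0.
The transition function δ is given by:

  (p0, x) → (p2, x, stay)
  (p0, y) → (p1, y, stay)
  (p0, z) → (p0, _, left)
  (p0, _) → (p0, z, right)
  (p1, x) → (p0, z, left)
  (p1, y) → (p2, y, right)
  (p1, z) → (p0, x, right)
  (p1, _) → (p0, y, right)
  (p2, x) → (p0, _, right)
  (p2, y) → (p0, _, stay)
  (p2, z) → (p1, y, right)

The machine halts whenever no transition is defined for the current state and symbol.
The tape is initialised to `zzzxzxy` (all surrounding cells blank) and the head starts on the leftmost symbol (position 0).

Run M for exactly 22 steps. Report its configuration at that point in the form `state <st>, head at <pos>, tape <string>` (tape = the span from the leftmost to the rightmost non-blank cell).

p0 | ___[z]zzxzxy   read z → write _, move left, go to p0
p0 | __[_]_zzxzxy   read _ → write z, move right, go to p0
p0 | __z[_]zzxzxy   read _ → write z, move right, go to p0
p0 | __zz[z]zxzxy   read z → write _, move left, go to p0
p0 | __z[z]_zxzxy   read z → write _, move left, go to p0
p0 | __[z]__zxzxy   read z → write _, move left, go to p0
p0 | _[_]___zxzxy   read _ → write z, move right, go to p0
p0 | _z[_]__zxzxy   read _ → write z, move right, go to p0
p0 | _zz[_]_zxzxy   read _ → write z, move right, go to p0
p0 | _zzz[_]zxzxy   read _ → write z, move right, go to p0
p0 | _zzzz[z]xzxy   read z → write _, move left, go to p0
p0 | _zzz[z]_xzxy   read z → write _, move left, go to p0
p0 | _zz[z]__xzxy   read z → write _, move left, go to p0
p0 | _z[z]___xzxy   read z → write _, move left, go to p0
p0 | _[z]____xzxy   read z → write _, move left, go to p0
p0 | [_]_____xzxy   read _ → write z, move right, go to p0
p0 | z[_]____xzxy   read _ → write z, move right, go to p0
p0 | zz[_]___xzxy   read _ → write z, move right, go to p0
p0 | zzz[_]__xzxy   read _ → write z, move right, go to p0
p0 | zzzz[_]_xzxy   read _ → write z, move right, go to p0
p0 | zzzzz[_]xzxy   read _ → write z, move right, go to p0
p0 | zzzzzz[x]zxy   read x → write x, move stay, go to p2
p2 | zzzzzz[x]zxy
After 22 steps: state p2, head at 3, tape zzzzzzxzxy.

state p2, head at 3, tape zzzzzzxzxy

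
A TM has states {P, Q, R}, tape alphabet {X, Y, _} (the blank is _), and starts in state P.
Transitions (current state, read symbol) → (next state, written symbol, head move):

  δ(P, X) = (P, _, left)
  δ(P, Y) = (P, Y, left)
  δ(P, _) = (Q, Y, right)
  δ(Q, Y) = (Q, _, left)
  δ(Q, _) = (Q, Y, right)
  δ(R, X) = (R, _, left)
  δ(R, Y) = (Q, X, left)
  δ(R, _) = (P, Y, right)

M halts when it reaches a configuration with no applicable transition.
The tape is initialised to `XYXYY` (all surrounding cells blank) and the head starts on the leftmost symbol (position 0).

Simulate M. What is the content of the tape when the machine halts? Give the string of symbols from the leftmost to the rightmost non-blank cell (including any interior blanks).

YYYYXYY

P | __[X]YXYY   read X → write _, move left, go to P
P | _[_]_YXYY   read _ → write Y, move right, go to Q
Q | _Y[_]YXYY   read _ → write Y, move right, go to Q
Q | _YY[Y]XYY   read Y → write _, move left, go to Q
Q | _Y[Y]_XYY   read Y → write _, move left, go to Q
Q | _[Y]__XYY   read Y → write _, move left, go to Q
Q | [_]___XYY   read _ → write Y, move right, go to Q
Q | Y[_]__XYY   read _ → write Y, move right, go to Q
Q | YY[_]_XYY   read _ → write Y, move right, go to Q
Q | YYY[_]XYY   read _ → write Y, move right, go to Q
Q | YYYY[X]YY
The non-blank tape span at halt is YYYYXYY.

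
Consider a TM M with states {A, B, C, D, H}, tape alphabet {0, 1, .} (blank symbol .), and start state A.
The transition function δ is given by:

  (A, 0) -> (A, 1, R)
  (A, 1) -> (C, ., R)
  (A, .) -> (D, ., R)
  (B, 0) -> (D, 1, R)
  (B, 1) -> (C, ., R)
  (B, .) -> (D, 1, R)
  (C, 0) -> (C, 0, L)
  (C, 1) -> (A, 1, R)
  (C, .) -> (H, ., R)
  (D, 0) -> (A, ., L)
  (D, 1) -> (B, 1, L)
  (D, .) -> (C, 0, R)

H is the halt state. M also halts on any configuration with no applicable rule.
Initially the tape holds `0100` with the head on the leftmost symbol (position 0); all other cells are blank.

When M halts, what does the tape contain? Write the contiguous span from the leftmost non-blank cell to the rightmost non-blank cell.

state=A head=0 tape=[0]100   (A,0)→(A,1,R)
state=A head=1 tape=1[1]00   (A,1)→(C,.,R)
state=C head=2 tape=1.[0]0   (C,0)→(C,0,L)
state=C head=1 tape=1[.]00   (C,.)→(H,.,R)
state=H head=2 tape=1.[0]0
The non-blank tape span at halt is 1.00.

1.00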